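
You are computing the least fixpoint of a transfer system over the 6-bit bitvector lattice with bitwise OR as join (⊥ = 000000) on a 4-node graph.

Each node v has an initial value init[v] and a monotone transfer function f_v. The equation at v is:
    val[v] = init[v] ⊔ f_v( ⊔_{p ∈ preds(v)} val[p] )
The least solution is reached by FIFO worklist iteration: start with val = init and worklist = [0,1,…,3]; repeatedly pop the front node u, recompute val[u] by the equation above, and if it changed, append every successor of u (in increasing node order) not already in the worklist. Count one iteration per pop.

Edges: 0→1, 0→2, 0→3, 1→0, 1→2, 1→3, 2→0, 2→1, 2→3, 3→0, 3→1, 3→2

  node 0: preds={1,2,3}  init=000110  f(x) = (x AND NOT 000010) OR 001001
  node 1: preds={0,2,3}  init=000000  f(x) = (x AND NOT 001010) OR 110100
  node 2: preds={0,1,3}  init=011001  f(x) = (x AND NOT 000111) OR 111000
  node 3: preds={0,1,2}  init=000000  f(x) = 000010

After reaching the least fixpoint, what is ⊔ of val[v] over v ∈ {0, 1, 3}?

111111

Worklist (8 pops):
  #1 pop 0: in=011001 → 011111 (was 000110); enqueue []
  #2 pop 1: in=011111 → 110101 (was 000000); enqueue [0]
  #3 pop 2: in=111111 → 111001 (was 011001); enqueue [1]
  #4 pop 3: in=111111 → 000010 (was 000000); enqueue [2]
  #5 pop 0: in=111111 → 111111 (was 011111); enqueue [3]
  #6 pop 1: in=111111 → 110101 (no change)
  #7 pop 2: in=111111 → 111001 (no change)
  #8 pop 3: in=111111 → 000010 (no change)

Fixpoint:
  val[0] = 111111
  val[1] = 110101
  val[2] = 111001
  val[3] = 000010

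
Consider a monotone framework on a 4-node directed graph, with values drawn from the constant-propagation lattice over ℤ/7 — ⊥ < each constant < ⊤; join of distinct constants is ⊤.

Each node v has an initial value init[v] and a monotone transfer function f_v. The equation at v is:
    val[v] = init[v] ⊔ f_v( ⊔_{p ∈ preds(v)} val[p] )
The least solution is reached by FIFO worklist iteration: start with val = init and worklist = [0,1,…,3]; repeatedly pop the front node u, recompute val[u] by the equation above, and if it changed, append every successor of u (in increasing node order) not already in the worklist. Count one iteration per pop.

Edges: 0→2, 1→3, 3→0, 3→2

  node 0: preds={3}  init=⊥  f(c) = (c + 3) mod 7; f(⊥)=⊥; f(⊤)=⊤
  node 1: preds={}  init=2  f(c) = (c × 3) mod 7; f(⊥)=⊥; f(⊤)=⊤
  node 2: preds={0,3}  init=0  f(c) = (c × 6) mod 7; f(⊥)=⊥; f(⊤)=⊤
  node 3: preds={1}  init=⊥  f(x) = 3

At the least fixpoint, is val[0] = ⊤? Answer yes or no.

no

Trace (6 dequeues):
  [1] u=0 | in ⊥ | out ⊥ | ==
  [2] u=1 | in ⊥ | out 2 | ==
  [3] u=2 | in ⊥ | out 0 | ==
  [4] u=3 | in 2 | out 3 | prev ⊥ | push {0,2}
  [5] u=0 | in 3 | out 6 | prev ⊥ | push {}
  [6] u=2 | in ⊤ | out ⊤ | prev 0 | push {}

Converged values:
  [0] 6
  [1] 2
  [2] ⊤
  [3] 3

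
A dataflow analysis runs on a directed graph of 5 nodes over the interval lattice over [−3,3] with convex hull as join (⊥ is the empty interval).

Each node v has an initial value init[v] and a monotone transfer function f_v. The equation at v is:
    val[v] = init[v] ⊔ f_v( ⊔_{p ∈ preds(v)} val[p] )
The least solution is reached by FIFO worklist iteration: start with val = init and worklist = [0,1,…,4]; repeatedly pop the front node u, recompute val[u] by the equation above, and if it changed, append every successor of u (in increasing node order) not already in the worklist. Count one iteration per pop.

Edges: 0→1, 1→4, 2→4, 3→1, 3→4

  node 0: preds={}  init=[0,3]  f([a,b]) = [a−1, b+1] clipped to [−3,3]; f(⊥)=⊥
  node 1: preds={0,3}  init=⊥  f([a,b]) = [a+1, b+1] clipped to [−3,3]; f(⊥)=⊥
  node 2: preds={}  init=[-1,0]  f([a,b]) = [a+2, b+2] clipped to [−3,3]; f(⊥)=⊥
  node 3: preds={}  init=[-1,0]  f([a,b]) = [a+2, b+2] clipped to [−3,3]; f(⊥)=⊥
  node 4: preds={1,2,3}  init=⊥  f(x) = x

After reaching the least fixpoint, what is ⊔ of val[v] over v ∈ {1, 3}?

Iteration log — 5 steps:
  step 1. node 0  ⊔preds=⊥  new=[0,3]  stable
  step 2. node 1  ⊔preds=[-1,3]  new=[0,3]  old=⊥  +wl: 
  step 3. node 2  ⊔preds=⊥  new=[-1,0]  stable
  step 4. node 3  ⊔preds=⊥  new=[-1,0]  stable
  step 5. node 4  ⊔preds=[-1,3]  new=[-1,3]  old=⊥  +wl: 

Least fixpoint reached:
  node 0: [0,3]
  node 1: [0,3]
  node 2: [-1,0]
  node 3: [-1,0]
  node 4: [-1,3]

[-1,3]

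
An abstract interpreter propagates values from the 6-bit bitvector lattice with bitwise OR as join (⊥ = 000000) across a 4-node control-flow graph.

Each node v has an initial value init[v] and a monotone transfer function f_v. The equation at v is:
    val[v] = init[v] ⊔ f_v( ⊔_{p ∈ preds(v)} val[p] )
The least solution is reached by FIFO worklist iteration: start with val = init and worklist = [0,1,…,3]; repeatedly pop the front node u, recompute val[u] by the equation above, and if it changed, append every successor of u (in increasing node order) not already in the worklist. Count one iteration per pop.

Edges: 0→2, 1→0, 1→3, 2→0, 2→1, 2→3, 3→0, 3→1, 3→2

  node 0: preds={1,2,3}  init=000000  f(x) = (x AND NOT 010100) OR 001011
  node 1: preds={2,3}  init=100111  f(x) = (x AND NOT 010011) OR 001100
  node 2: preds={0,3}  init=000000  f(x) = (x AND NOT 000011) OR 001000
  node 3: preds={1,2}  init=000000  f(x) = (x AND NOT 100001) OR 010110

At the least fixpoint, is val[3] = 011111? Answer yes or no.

Worklist (10 pops):
  #1 pop 0: in=100111 → 101011 (was 000000); enqueue []
  #2 pop 1: in=000000 → 101111 (was 100111); enqueue [0]
  #3 pop 2: in=101011 → 101000 (was 000000); enqueue [1]
  #4 pop 3: in=101111 → 011110 (was 000000); enqueue [2]
  #5 pop 0: in=111111 → 101011 (no change)
  #6 pop 1: in=111110 → 101111 (no change)
  #7 pop 2: in=111111 → 111100 (was 101000); enqueue [0,1,3]
  #8 pop 0: in=111111 → 101011 (no change)
  #9 pop 1: in=111110 → 101111 (no change)
  #10 pop 3: in=111111 → 011110 (no change)

Fixpoint:
  val[0] = 101011
  val[1] = 101111
  val[2] = 111100
  val[3] = 011110

no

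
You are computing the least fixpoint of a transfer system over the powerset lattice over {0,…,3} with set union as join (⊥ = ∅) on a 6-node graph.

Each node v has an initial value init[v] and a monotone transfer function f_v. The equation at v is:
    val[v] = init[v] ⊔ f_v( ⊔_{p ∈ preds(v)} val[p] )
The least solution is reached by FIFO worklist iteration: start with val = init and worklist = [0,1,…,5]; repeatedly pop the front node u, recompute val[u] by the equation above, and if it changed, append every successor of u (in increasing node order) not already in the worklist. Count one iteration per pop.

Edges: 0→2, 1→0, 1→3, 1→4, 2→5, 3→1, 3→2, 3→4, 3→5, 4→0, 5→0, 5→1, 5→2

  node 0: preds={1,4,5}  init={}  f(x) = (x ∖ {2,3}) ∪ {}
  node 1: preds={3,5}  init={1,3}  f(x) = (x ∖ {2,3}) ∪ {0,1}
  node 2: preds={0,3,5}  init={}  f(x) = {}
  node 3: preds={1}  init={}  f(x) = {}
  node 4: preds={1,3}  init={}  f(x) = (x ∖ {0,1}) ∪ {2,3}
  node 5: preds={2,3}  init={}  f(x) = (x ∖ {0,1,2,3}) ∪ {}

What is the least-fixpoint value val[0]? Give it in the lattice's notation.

Trace (8 dequeues):
  [1] u=0 | in {1,3} | out {1} | prev {} | push {}
  [2] u=1 | in {} | out {0,1,3} | prev {1,3} | push {0}
  [3] u=2 | in {1} | out {} | ==
  [4] u=3 | in {0,1,3} | out {} | ==
  [5] u=4 | in {0,1,3} | out {2,3} | prev {} | push {}
  [6] u=5 | in {} | out {} | ==
  [7] u=0 | in {0,1,2,3} | out {0,1} | prev {1} | push {2}
  [8] u=2 | in {0,1} | out {} | ==

Converged values:
  [0] {0,1}
  [1] {0,1,3}
  [2] {}
  [3] {}
  [4] {2,3}
  [5] {}

{0,1}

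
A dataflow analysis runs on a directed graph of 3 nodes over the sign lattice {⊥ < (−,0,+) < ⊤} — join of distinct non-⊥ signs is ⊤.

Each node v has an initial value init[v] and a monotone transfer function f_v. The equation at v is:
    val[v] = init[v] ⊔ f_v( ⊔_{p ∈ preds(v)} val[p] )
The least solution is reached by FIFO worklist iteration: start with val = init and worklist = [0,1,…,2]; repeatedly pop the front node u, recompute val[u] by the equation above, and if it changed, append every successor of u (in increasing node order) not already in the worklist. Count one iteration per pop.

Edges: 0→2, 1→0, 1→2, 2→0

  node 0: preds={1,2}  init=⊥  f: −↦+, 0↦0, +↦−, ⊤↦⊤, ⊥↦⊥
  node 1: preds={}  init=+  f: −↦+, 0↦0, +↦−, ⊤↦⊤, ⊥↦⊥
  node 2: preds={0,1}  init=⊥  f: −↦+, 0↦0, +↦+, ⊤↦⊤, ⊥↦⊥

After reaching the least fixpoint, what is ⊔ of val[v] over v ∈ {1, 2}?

⊤

Iteration log — 5 steps:
  step 1. node 0  ⊔preds=+  new=−  old=⊥  +wl: 
  step 2. node 1  ⊔preds=⊥  new=+  stable
  step 3. node 2  ⊔preds=⊤  new=⊤  old=⊥  +wl: 0
  step 4. node 0  ⊔preds=⊤  new=⊤  old=−  +wl: 2
  step 5. node 2  ⊔preds=⊤  new=⊤  stable

Least fixpoint reached:
  node 0: ⊤
  node 1: +
  node 2: ⊤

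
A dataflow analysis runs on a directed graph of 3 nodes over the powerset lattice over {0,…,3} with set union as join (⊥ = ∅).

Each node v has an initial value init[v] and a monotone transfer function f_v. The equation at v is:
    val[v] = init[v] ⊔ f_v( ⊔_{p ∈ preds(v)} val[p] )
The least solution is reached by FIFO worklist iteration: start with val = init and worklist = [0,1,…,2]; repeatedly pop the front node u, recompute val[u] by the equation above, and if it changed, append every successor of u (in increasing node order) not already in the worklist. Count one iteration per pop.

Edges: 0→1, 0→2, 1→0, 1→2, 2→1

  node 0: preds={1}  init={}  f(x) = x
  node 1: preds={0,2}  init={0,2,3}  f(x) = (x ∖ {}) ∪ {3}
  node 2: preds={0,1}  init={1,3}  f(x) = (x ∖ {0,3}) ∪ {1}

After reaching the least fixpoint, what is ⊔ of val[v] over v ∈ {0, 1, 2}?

{0,1,2,3}

Iteration log — 6 steps:
  step 1. node 0  ⊔preds={0,2,3}  new={0,2,3}  old={}  +wl: 
  step 2. node 1  ⊔preds={0,1,2,3}  new={0,1,2,3}  old={0,2,3}  +wl: 0
  step 3. node 2  ⊔preds={0,1,2,3}  new={1,2,3}  old={1,3}  +wl: 1
  step 4. node 0  ⊔preds={0,1,2,3}  new={0,1,2,3}  old={0,2,3}  +wl: 2
  step 5. node 1  ⊔preds={0,1,2,3}  new={0,1,2,3}  stable
  step 6. node 2  ⊔preds={0,1,2,3}  new={1,2,3}  stable

Least fixpoint reached:
  node 0: {0,1,2,3}
  node 1: {0,1,2,3}
  node 2: {1,2,3}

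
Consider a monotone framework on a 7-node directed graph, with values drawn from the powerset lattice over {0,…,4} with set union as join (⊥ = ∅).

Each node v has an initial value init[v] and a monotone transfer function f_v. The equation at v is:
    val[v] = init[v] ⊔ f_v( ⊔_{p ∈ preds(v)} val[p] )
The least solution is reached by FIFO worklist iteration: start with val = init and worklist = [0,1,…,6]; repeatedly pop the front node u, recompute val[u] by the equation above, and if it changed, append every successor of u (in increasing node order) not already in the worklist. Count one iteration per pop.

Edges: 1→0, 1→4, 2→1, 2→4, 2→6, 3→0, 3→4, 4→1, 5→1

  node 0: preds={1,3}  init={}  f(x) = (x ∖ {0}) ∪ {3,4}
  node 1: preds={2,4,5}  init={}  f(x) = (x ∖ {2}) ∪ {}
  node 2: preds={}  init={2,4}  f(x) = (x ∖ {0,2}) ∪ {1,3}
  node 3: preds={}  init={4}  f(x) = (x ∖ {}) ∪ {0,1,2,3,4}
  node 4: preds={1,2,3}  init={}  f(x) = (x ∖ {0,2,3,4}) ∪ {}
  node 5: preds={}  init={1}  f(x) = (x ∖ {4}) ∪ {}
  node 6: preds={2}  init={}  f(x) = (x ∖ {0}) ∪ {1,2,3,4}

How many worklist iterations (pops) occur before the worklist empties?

11

Iteration log — 11 steps:
  step 1. node 0  ⊔preds={4}  new={3,4}  old={}  +wl: 
  step 2. node 1  ⊔preds={1,2,4}  new={1,4}  old={}  +wl: 0
  step 3. node 2  ⊔preds={}  new={1,2,3,4}  old={2,4}  +wl: 1
  step 4. node 3  ⊔preds={}  new={0,1,2,3,4}  old={4}  +wl: 
  step 5. node 4  ⊔preds={0,1,2,3,4}  new={1}  old={}  +wl: 
  step 6. node 5  ⊔preds={}  new={1}  stable
  step 7. node 6  ⊔preds={1,2,3,4}  new={1,2,3,4}  old={}  +wl: 
  step 8. node 0  ⊔preds={0,1,2,3,4}  new={1,2,3,4}  old={3,4}  +wl: 
  step 9. node 1  ⊔preds={1,2,3,4}  new={1,3,4}  old={1,4}  +wl: 0,4
  step 10. node 0  ⊔preds={0,1,2,3,4}  new={1,2,3,4}  stable
  step 11. node 4  ⊔preds={0,1,2,3,4}  new={1}  stable

Least fixpoint reached:
  node 0: {1,2,3,4}
  node 1: {1,3,4}
  node 2: {1,2,3,4}
  node 3: {0,1,2,3,4}
  node 4: {1}
  node 5: {1}
  node 6: {1,2,3,4}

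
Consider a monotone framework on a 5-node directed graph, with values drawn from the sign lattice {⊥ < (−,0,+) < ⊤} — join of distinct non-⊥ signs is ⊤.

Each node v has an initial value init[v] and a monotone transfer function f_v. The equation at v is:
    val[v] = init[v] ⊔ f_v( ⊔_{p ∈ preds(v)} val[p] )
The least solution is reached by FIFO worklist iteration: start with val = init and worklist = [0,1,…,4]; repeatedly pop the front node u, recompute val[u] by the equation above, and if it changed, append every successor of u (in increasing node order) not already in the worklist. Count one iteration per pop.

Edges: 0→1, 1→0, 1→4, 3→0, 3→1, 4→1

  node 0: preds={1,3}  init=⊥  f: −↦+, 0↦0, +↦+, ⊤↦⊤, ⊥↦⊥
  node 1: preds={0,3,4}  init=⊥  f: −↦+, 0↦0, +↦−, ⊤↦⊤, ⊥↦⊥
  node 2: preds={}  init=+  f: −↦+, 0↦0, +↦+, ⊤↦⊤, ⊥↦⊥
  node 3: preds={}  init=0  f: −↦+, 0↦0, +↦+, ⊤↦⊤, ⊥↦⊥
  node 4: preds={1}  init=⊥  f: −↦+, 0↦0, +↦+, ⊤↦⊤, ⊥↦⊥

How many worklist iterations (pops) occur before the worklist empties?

7

Iteration log — 7 steps:
  step 1. node 0  ⊔preds=0  new=0  old=⊥  +wl: 
  step 2. node 1  ⊔preds=0  new=0  old=⊥  +wl: 0
  step 3. node 2  ⊔preds=⊥  new=+  stable
  step 4. node 3  ⊔preds=⊥  new=0  stable
  step 5. node 4  ⊔preds=0  new=0  old=⊥  +wl: 1
  step 6. node 0  ⊔preds=0  new=0  stable
  step 7. node 1  ⊔preds=0  new=0  stable

Least fixpoint reached:
  node 0: 0
  node 1: 0
  node 2: +
  node 3: 0
  node 4: 0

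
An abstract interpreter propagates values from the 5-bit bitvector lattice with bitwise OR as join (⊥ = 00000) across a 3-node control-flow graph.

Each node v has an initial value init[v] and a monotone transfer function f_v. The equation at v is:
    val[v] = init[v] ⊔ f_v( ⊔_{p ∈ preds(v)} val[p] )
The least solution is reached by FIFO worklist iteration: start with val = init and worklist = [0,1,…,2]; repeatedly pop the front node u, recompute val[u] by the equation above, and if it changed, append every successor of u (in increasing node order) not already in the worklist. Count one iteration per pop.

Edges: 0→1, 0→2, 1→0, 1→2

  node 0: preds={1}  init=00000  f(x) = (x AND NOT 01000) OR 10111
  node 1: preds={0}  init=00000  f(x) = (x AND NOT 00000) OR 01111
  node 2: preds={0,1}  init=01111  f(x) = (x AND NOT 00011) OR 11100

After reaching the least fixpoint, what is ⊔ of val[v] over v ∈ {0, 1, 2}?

11111

Worklist (4 pops):
  #1 pop 0: in=00000 → 10111 (was 00000); enqueue []
  #2 pop 1: in=10111 → 11111 (was 00000); enqueue [0]
  #3 pop 2: in=11111 → 11111 (was 01111); enqueue []
  #4 pop 0: in=11111 → 10111 (no change)

Fixpoint:
  val[0] = 10111
  val[1] = 11111
  val[2] = 11111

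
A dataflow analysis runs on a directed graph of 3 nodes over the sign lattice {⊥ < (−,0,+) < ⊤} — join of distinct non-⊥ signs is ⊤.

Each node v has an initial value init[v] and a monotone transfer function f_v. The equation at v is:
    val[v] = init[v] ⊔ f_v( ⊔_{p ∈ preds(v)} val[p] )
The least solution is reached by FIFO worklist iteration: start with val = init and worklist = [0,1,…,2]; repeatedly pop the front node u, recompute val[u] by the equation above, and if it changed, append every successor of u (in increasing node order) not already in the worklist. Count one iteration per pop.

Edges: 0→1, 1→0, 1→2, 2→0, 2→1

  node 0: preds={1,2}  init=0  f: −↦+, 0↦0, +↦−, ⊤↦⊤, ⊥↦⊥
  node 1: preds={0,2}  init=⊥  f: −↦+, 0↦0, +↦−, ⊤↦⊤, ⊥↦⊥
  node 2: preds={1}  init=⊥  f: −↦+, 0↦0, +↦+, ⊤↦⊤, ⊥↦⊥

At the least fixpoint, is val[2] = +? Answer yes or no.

no

Trace (5 dequeues):
  [1] u=0 | in ⊥ | out 0 | ==
  [2] u=1 | in 0 | out 0 | prev ⊥ | push {0}
  [3] u=2 | in 0 | out 0 | prev ⊥ | push {1}
  [4] u=0 | in 0 | out 0 | ==
  [5] u=1 | in 0 | out 0 | ==

Converged values:
  [0] 0
  [1] 0
  [2] 0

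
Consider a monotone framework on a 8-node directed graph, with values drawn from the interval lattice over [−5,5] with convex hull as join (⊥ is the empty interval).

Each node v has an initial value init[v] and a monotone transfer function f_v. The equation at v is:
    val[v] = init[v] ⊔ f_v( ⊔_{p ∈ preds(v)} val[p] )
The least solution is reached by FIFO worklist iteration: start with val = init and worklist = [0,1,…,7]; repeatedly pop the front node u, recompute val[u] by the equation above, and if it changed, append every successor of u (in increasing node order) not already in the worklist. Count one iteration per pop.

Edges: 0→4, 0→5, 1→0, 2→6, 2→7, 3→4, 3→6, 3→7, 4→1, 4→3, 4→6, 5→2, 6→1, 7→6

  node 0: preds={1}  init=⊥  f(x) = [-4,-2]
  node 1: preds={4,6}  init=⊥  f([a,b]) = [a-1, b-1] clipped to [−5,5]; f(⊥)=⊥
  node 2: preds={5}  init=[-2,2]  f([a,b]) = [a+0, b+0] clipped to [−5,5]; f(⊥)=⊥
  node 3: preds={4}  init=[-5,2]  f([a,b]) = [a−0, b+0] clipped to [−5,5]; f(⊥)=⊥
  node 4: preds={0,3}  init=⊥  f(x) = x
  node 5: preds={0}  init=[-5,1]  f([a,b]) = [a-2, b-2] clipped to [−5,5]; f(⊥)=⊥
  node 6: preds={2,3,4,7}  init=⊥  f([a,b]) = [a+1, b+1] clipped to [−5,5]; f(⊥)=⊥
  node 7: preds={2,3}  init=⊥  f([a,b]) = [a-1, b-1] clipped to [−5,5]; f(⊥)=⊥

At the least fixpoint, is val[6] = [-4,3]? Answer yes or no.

yes

Trace (12 dequeues):
  [1] u=0 | in ⊥ | out [-4,-2] | prev ⊥ | push {}
  [2] u=1 | in ⊥ | out ⊥ | ==
  [3] u=2 | in [-5,1] | out [-5,2] | prev [-2,2] | push {}
  [4] u=3 | in ⊥ | out [-5,2] | ==
  [5] u=4 | in [-5,2] | out [-5,2] | prev ⊥ | push {1,3}
  [6] u=5 | in [-4,-2] | out [-5,1] | ==
  [7] u=6 | in [-5,2] | out [-4,3] | prev ⊥ | push {}
  [8] u=7 | in [-5,2] | out [-5,1] | prev ⊥ | push {6}
  [9] u=1 | in [-5,3] | out [-5,2] | prev ⊥ | push {0}
  [10] u=3 | in [-5,2] | out [-5,2] | ==
  [11] u=6 | in [-5,2] | out [-4,3] | ==
  [12] u=0 | in [-5,2] | out [-4,-2] | ==

Converged values:
  [0] [-4,-2]
  [1] [-5,2]
  [2] [-5,2]
  [3] [-5,2]
  [4] [-5,2]
  [5] [-5,1]
  [6] [-4,3]
  [7] [-5,1]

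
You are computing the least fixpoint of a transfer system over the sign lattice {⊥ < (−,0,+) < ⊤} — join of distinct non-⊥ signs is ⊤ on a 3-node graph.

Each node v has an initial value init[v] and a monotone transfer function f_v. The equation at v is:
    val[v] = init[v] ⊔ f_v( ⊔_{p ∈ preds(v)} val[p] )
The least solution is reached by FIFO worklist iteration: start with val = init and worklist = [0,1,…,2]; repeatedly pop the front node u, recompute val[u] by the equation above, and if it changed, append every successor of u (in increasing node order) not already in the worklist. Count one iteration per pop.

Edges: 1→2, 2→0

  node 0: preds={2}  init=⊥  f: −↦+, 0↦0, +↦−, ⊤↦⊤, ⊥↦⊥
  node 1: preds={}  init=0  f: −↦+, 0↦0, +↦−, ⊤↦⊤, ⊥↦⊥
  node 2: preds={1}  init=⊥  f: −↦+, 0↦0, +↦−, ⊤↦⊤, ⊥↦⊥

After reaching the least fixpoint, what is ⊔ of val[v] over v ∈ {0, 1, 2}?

Trace (4 dequeues):
  [1] u=0 | in ⊥ | out ⊥ | ==
  [2] u=1 | in ⊥ | out 0 | ==
  [3] u=2 | in 0 | out 0 | prev ⊥ | push {0}
  [4] u=0 | in 0 | out 0 | prev ⊥ | push {}

Converged values:
  [0] 0
  [1] 0
  [2] 0

0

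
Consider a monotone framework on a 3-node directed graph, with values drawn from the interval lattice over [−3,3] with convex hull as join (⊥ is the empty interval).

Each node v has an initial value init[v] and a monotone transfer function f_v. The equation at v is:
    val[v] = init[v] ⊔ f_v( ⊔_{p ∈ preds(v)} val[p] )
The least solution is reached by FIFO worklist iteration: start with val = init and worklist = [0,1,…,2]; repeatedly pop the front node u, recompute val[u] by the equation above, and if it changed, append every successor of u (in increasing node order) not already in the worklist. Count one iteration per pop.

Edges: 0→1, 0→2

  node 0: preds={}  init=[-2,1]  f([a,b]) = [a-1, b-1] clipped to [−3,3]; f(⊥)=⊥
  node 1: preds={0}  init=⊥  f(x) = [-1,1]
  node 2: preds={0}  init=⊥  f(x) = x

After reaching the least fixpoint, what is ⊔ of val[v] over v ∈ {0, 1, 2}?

Iteration log — 3 steps:
  step 1. node 0  ⊔preds=⊥  new=[-2,1]  stable
  step 2. node 1  ⊔preds=[-2,1]  new=[-1,1]  old=⊥  +wl: 
  step 3. node 2  ⊔preds=[-2,1]  new=[-2,1]  old=⊥  +wl: 

Least fixpoint reached:
  node 0: [-2,1]
  node 1: [-1,1]
  node 2: [-2,1]

[-2,1]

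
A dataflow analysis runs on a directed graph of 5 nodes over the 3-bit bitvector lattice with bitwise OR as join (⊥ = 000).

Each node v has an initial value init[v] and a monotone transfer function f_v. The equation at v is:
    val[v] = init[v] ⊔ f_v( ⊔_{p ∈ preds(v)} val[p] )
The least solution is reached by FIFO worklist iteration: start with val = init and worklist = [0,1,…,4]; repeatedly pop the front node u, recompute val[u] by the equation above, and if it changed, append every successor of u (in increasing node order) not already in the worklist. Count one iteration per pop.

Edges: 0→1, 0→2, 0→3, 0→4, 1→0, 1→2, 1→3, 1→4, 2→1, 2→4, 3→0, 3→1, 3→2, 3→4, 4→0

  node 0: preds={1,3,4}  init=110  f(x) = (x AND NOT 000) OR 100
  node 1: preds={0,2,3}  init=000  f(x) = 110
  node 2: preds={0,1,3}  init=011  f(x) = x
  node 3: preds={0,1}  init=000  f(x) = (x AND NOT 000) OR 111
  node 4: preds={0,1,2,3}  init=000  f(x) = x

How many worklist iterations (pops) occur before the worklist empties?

10

Iteration log — 10 steps:
  step 1. node 0  ⊔preds=000  new=110  stable
  step 2. node 1  ⊔preds=111  new=110  old=000  +wl: 0
  step 3. node 2  ⊔preds=110  new=111  old=011  +wl: 1
  step 4. node 3  ⊔preds=110  new=111  old=000  +wl: 2
  step 5. node 4  ⊔preds=111  new=111  old=000  +wl: 
  step 6. node 0  ⊔preds=111  new=111  old=110  +wl: 3,4
  step 7. node 1  ⊔preds=111  new=110  stable
  step 8. node 2  ⊔preds=111  new=111  stable
  step 9. node 3  ⊔preds=111  new=111  stable
  step 10. node 4  ⊔preds=111  new=111  stable

Least fixpoint reached:
  node 0: 111
  node 1: 110
  node 2: 111
  node 3: 111
  node 4: 111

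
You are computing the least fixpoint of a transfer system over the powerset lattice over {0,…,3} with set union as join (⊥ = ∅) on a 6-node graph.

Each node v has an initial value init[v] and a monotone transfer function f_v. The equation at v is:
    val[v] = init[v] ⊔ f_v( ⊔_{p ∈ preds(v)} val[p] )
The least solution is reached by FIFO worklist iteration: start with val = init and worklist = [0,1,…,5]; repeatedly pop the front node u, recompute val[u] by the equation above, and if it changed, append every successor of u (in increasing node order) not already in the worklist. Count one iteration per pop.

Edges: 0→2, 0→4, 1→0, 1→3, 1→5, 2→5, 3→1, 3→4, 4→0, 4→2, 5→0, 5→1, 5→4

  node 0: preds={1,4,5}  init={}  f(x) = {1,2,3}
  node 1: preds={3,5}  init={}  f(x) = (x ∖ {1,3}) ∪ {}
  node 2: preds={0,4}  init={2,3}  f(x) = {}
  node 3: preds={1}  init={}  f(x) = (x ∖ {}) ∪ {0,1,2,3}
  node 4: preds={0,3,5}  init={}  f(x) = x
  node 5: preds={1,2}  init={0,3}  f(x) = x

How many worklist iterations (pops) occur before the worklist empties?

Iteration log — 13 steps:
  step 1. node 0  ⊔preds={0,3}  new={1,2,3}  old={}  +wl: 
  step 2. node 1  ⊔preds={0,3}  new={0}  old={}  +wl: 0
  step 3. node 2  ⊔preds={1,2,3}  new={2,3}  stable
  step 4. node 3  ⊔preds={0}  new={0,1,2,3}  old={}  +wl: 1
  step 5. node 4  ⊔preds={0,1,2,3}  new={0,1,2,3}  old={}  +wl: 2
  step 6. node 5  ⊔preds={0,2,3}  new={0,2,3}  old={0,3}  +wl: 4
  step 7. node 0  ⊔preds={0,1,2,3}  new={1,2,3}  stable
  step 8. node 1  ⊔preds={0,1,2,3}  new={0,2}  old={0}  +wl: 0,3,5
  step 9. node 2  ⊔preds={0,1,2,3}  new={2,3}  stable
  step 10. node 4  ⊔preds={0,1,2,3}  new={0,1,2,3}  stable
  step 11. node 0  ⊔preds={0,1,2,3}  new={1,2,3}  stable
  step 12. node 3  ⊔preds={0,2}  new={0,1,2,3}  stable
  step 13. node 5  ⊔preds={0,2,3}  new={0,2,3}  stable

Least fixpoint reached:
  node 0: {1,2,3}
  node 1: {0,2}
  node 2: {2,3}
  node 3: {0,1,2,3}
  node 4: {0,1,2,3}
  node 5: {0,2,3}

13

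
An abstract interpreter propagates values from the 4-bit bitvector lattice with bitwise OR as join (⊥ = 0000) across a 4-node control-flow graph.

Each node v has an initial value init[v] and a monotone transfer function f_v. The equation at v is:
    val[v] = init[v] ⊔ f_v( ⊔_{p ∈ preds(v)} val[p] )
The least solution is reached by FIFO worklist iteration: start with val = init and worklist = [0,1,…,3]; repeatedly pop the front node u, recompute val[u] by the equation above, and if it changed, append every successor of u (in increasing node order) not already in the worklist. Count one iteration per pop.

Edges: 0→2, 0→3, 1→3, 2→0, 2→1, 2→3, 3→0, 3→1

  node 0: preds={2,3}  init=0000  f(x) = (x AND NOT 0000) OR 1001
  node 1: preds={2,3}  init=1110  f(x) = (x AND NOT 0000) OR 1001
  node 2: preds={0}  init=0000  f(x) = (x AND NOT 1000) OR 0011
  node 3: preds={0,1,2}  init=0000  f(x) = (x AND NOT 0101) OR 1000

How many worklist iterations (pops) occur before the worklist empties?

Trace (8 dequeues):
  [1] u=0 | in 0000 | out 1001 | prev 0000 | push {}
  [2] u=1 | in 0000 | out 1111 | prev 1110 | push {}
  [3] u=2 | in 1001 | out 0011 | prev 0000 | push {0,1}
  [4] u=3 | in 1111 | out 1010 | prev 0000 | push {}
  [5] u=0 | in 1011 | out 1011 | prev 1001 | push {2,3}
  [6] u=1 | in 1011 | out 1111 | ==
  [7] u=2 | in 1011 | out 0011 | ==
  [8] u=3 | in 1111 | out 1010 | ==

Converged values:
  [0] 1011
  [1] 1111
  [2] 0011
  [3] 1010

8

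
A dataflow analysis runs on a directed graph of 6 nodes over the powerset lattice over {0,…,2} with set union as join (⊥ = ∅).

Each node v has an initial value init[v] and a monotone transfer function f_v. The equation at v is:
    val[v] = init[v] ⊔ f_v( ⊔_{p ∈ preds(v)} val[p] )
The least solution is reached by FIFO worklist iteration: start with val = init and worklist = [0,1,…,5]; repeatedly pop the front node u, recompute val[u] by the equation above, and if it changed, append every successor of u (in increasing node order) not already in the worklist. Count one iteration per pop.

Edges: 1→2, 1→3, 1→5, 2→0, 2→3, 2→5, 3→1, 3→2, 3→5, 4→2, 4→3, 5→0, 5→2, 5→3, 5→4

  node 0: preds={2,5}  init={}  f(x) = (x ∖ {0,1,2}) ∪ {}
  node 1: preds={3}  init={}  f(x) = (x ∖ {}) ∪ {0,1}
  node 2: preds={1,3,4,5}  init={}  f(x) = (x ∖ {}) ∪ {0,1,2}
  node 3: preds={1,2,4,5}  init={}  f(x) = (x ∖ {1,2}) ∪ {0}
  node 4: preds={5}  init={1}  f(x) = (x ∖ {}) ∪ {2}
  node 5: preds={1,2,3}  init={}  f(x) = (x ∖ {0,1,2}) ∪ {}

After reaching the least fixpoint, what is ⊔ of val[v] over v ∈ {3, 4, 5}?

Trace (10 dequeues):
  [1] u=0 | in {} | out {} | ==
  [2] u=1 | in {} | out {0,1} | prev {} | push {}
  [3] u=2 | in {0,1} | out {0,1,2} | prev {} | push {0}
  [4] u=3 | in {0,1,2} | out {0} | prev {} | push {1,2}
  [5] u=4 | in {} | out {1,2} | prev {1} | push {3}
  [6] u=5 | in {0,1,2} | out {} | ==
  [7] u=0 | in {0,1,2} | out {} | ==
  [8] u=1 | in {0} | out {0,1} | ==
  [9] u=2 | in {0,1,2} | out {0,1,2} | ==
  [10] u=3 | in {0,1,2} | out {0} | ==

Converged values:
  [0] {}
  [1] {0,1}
  [2] {0,1,2}
  [3] {0}
  [4] {1,2}
  [5] {}

{0,1,2}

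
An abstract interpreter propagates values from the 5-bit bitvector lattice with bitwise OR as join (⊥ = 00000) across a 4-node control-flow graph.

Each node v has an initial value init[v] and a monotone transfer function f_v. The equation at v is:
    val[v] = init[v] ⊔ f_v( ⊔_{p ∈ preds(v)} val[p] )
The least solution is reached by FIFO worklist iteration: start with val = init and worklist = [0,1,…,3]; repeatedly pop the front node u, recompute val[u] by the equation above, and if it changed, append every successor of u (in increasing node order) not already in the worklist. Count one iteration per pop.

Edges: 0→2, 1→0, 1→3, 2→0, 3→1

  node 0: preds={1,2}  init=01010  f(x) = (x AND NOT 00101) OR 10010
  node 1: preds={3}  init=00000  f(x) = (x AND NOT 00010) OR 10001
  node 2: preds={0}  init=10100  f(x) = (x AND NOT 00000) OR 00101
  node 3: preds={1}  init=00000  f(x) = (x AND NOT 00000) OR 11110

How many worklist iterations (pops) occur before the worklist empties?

8

Worklist (8 pops):
  #1 pop 0: in=10100 → 11010 (was 01010); enqueue []
  #2 pop 1: in=00000 → 10001 (was 00000); enqueue [0]
  #3 pop 2: in=11010 → 11111 (was 10100); enqueue []
  #4 pop 3: in=10001 → 11111 (was 00000); enqueue [1]
  #5 pop 0: in=11111 → 11010 (no change)
  #6 pop 1: in=11111 → 11101 (was 10001); enqueue [0,3]
  #7 pop 0: in=11111 → 11010 (no change)
  #8 pop 3: in=11101 → 11111 (no change)

Fixpoint:
  val[0] = 11010
  val[1] = 11101
  val[2] = 11111
  val[3] = 11111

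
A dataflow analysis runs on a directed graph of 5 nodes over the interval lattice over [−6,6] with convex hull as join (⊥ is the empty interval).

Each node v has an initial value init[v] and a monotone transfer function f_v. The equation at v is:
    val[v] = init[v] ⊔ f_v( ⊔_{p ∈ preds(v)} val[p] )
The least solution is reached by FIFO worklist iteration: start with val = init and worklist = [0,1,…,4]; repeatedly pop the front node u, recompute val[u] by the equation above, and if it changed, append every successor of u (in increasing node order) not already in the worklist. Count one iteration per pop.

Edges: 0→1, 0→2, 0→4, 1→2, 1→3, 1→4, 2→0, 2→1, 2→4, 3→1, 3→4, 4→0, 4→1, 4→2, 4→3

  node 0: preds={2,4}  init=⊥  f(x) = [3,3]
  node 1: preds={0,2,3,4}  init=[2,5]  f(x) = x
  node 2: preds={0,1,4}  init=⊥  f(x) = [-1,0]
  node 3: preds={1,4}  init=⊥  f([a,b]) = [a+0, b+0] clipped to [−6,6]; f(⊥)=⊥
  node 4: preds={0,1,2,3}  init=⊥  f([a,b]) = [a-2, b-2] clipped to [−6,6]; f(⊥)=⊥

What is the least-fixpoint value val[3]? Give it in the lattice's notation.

[-6,5]

Trace (21 dequeues):
  [1] u=0 | in ⊥ | out [3,3] | prev ⊥ | push {}
  [2] u=1 | in [3,3] | out [2,5] | ==
  [3] u=2 | in [2,5] | out [-1,0] | prev ⊥ | push {0,1}
  [4] u=3 | in [2,5] | out [2,5] | prev ⊥ | push {}
  [5] u=4 | in [-1,5] | out [-3,3] | prev ⊥ | push {2,3}
  [6] u=0 | in [-3,3] | out [3,3] | ==
  [7] u=1 | in [-3,5] | out [-3,5] | prev [2,5] | push {4}
  [8] u=2 | in [-3,5] | out [-1,0] | ==
  [9] u=3 | in [-3,5] | out [-3,5] | prev [2,5] | push {1}
  [10] u=4 | in [-3,5] | out [-5,3] | prev [-3,3] | push {0,2,3}
  [11] u=1 | in [-5,5] | out [-5,5] | prev [-3,5] | push {4}
  [12] u=0 | in [-5,3] | out [3,3] | ==
  [13] u=2 | in [-5,5] | out [-1,0] | ==
  [14] u=3 | in [-5,5] | out [-5,5] | prev [-3,5] | push {1}
  [15] u=4 | in [-5,5] | out [-6,3] | prev [-5,3] | push {0,2,3}
  [16] u=1 | in [-6,5] | out [-6,5] | prev [-5,5] | push {4}
  [17] u=0 | in [-6,3] | out [3,3] | ==
  [18] u=2 | in [-6,5] | out [-1,0] | ==
  [19] u=3 | in [-6,5] | out [-6,5] | prev [-5,5] | push {1}
  [20] u=4 | in [-6,5] | out [-6,3] | ==
  [21] u=1 | in [-6,5] | out [-6,5] | ==

Converged values:
  [0] [3,3]
  [1] [-6,5]
  [2] [-1,0]
  [3] [-6,5]
  [4] [-6,3]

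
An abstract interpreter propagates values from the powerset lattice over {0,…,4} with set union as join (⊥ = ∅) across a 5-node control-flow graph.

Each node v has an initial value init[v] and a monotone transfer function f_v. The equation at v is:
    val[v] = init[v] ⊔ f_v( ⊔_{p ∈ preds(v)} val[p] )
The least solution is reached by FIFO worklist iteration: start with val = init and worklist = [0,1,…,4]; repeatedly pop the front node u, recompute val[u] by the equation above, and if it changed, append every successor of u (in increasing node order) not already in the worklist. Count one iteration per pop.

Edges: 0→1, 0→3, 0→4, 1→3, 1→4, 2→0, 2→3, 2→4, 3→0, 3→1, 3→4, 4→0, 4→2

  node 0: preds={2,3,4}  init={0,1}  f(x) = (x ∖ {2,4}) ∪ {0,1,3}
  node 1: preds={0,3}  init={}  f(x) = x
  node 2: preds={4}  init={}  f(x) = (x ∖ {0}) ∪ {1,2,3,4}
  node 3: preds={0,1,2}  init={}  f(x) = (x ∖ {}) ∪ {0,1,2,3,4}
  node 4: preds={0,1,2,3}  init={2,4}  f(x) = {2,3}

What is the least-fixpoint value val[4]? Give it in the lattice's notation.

{2,3,4}

Iteration log — 10 steps:
  step 1. node 0  ⊔preds={2,4}  new={0,1,3}  old={0,1}  +wl: 
  step 2. node 1  ⊔preds={0,1,3}  new={0,1,3}  old={}  +wl: 
  step 3. node 2  ⊔preds={2,4}  new={1,2,3,4}  old={}  +wl: 0
  step 4. node 3  ⊔preds={0,1,2,3,4}  new={0,1,2,3,4}  old={}  +wl: 1
  step 5. node 4  ⊔preds={0,1,2,3,4}  new={2,3,4}  old={2,4}  +wl: 2
  step 6. node 0  ⊔preds={0,1,2,3,4}  new={0,1,3}  stable
  step 7. node 1  ⊔preds={0,1,2,3,4}  new={0,1,2,3,4}  old={0,1,3}  +wl: 3,4
  step 8. node 2  ⊔preds={2,3,4}  new={1,2,3,4}  stable
  step 9. node 3  ⊔preds={0,1,2,3,4}  new={0,1,2,3,4}  stable
  step 10. node 4  ⊔preds={0,1,2,3,4}  new={2,3,4}  stable

Least fixpoint reached:
  node 0: {0,1,3}
  node 1: {0,1,2,3,4}
  node 2: {1,2,3,4}
  node 3: {0,1,2,3,4}
  node 4: {2,3,4}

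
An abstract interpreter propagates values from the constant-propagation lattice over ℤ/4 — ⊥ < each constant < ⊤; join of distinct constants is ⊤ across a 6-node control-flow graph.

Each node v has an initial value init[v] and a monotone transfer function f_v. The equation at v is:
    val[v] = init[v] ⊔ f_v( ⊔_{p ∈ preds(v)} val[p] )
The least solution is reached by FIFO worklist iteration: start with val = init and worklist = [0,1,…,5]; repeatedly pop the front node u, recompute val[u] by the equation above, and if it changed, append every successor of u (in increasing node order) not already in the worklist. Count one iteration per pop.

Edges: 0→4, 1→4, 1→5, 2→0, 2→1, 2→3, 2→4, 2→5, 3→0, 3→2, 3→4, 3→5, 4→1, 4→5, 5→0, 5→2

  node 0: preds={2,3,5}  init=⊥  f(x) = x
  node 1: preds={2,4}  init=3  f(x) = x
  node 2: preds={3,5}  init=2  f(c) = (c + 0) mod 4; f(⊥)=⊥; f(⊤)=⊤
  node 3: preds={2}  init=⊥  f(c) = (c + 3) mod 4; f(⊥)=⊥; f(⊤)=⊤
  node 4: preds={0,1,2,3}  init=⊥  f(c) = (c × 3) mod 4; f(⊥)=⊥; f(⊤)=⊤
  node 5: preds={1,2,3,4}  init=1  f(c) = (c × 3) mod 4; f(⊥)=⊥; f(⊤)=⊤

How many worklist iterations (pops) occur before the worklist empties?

Iteration log — 9 steps:
  step 1. node 0  ⊔preds=⊤  new=⊤  old=⊥  +wl: 
  step 2. node 1  ⊔preds=2  new=⊤  old=3  +wl: 
  step 3. node 2  ⊔preds=1  new=⊤  old=2  +wl: 0,1
  step 4. node 3  ⊔preds=⊤  new=⊤  old=⊥  +wl: 2
  step 5. node 4  ⊔preds=⊤  new=⊤  old=⊥  +wl: 
  step 6. node 5  ⊔preds=⊤  new=⊤  old=1  +wl: 
  step 7. node 0  ⊔preds=⊤  new=⊤  stable
  step 8. node 1  ⊔preds=⊤  new=⊤  stable
  step 9. node 2  ⊔preds=⊤  new=⊤  stable

Least fixpoint reached:
  node 0: ⊤
  node 1: ⊤
  node 2: ⊤
  node 3: ⊤
  node 4: ⊤
  node 5: ⊤

9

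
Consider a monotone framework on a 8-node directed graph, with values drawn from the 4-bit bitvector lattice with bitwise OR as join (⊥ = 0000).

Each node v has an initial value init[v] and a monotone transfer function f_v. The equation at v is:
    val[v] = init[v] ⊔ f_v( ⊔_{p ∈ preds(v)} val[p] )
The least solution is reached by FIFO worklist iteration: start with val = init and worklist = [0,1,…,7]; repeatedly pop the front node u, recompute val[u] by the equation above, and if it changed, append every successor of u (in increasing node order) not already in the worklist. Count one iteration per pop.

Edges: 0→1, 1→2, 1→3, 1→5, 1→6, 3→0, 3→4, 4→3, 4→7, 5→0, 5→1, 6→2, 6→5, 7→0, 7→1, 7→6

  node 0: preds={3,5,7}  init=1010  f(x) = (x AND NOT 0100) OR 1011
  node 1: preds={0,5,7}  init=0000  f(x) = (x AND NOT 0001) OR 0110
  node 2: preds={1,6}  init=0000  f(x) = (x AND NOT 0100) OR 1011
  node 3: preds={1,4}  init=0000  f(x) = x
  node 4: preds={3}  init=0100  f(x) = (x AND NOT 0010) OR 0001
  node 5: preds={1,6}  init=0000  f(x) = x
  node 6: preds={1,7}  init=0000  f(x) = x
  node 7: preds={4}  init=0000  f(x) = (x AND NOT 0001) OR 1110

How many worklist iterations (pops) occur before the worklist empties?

16

Worklist (16 pops):
  #1 pop 0: in=0000 → 1011 (was 1010); enqueue []
  #2 pop 1: in=1011 → 1110 (was 0000); enqueue []
  #3 pop 2: in=1110 → 1011 (was 0000); enqueue []
  #4 pop 3: in=1110 → 1110 (was 0000); enqueue [0]
  #5 pop 4: in=1110 → 1101 (was 0100); enqueue [3]
  #6 pop 5: in=1110 → 1110 (was 0000); enqueue [1]
  #7 pop 6: in=1110 → 1110 (was 0000); enqueue [2,5]
  #8 pop 7: in=1101 → 1110 (was 0000); enqueue [6]
  #9 pop 0: in=1110 → 1011 (no change)
  #10 pop 3: in=1111 → 1111 (was 1110); enqueue [0,4]
  #11 pop 1: in=1111 → 1110 (no change)
  #12 pop 2: in=1110 → 1011 (no change)
  #13 pop 5: in=1110 → 1110 (no change)
  #14 pop 6: in=1110 → 1110 (no change)
  #15 pop 0: in=1111 → 1011 (no change)
  #16 pop 4: in=1111 → 1101 (no change)

Fixpoint:
  val[0] = 1011
  val[1] = 1110
  val[2] = 1011
  val[3] = 1111
  val[4] = 1101
  val[5] = 1110
  val[6] = 1110
  val[7] = 1110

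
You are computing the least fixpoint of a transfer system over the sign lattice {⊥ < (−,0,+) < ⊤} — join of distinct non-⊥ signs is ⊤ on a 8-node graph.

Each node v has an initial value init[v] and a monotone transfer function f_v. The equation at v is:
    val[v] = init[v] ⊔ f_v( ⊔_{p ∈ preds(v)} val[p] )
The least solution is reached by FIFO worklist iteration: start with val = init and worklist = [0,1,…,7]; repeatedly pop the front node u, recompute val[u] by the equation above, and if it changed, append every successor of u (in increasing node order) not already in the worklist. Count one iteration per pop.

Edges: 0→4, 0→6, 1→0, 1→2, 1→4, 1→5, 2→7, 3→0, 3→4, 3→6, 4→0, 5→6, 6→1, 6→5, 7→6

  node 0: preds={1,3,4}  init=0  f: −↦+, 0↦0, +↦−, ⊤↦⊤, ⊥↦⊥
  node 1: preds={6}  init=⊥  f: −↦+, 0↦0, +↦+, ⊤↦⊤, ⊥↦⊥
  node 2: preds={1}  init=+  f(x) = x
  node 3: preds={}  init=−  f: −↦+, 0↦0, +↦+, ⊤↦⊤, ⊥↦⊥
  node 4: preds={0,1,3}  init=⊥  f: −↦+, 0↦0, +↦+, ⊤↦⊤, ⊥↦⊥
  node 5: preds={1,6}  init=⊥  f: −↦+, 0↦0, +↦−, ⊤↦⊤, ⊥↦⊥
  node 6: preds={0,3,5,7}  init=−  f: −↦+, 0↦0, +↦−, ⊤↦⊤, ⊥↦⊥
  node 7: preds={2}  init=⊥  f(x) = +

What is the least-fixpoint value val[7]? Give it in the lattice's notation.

+

Worklist (16 pops):
  #1 pop 0: in=− → ⊤ (was 0); enqueue []
  #2 pop 1: in=− → + (was ⊥); enqueue [0]
  #3 pop 2: in=+ → + (no change)
  #4 pop 3: in=⊥ → − (no change)
  #5 pop 4: in=⊤ → ⊤ (was ⊥); enqueue []
  #6 pop 5: in=⊤ → ⊤ (was ⊥); enqueue []
  #7 pop 6: in=⊤ → ⊤ (was −); enqueue [1,5]
  #8 pop 7: in=+ → + (was ⊥); enqueue [6]
  #9 pop 0: in=⊤ → ⊤ (no change)
  #10 pop 1: in=⊤ → ⊤ (was +); enqueue [0,2,4]
  #11 pop 5: in=⊤ → ⊤ (no change)
  #12 pop 6: in=⊤ → ⊤ (no change)
  #13 pop 0: in=⊤ → ⊤ (no change)
  #14 pop 2: in=⊤ → ⊤ (was +); enqueue [7]
  #15 pop 4: in=⊤ → ⊤ (no change)
  #16 pop 7: in=⊤ → + (no change)

Fixpoint:
  val[0] = ⊤
  val[1] = ⊤
  val[2] = ⊤
  val[3] = −
  val[4] = ⊤
  val[5] = ⊤
  val[6] = ⊤
  val[7] = +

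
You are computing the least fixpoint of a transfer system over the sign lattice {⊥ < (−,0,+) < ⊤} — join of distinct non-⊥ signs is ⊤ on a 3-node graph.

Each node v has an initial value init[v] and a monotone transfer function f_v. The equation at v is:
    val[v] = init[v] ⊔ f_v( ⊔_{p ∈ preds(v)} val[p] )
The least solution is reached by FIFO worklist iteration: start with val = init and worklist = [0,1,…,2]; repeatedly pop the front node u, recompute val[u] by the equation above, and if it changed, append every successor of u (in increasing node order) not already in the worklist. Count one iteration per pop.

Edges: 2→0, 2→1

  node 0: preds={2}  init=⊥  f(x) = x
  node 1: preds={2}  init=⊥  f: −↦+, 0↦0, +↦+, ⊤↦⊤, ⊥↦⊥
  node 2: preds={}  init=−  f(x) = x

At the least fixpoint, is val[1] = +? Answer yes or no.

Worklist (3 pops):
  #1 pop 0: in=− → − (was ⊥); enqueue []
  #2 pop 1: in=− → + (was ⊥); enqueue []
  #3 pop 2: in=⊥ → − (no change)

Fixpoint:
  val[0] = −
  val[1] = +
  val[2] = −

yes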